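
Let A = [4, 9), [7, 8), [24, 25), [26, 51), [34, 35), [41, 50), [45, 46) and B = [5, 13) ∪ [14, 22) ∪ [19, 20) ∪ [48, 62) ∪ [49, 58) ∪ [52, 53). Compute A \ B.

Merge the first list: [4, 9), [24, 25), [26, 51).
Merge the second list: [5, 13), [14, 22), [48, 62).
[4, 9) with B removed leaves [4, 5).
[24, 25) is untouched.
[26, 51) with B removed leaves [26, 48).

[4, 5) ∪ [24, 25) ∪ [26, 48)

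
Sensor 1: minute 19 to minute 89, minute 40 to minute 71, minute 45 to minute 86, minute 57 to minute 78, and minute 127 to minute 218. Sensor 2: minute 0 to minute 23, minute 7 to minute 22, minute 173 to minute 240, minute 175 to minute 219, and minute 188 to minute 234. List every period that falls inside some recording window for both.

minute 19 to minute 23, minute 173 to minute 218

A, merged: minute 19 to minute 89, minute 127 to minute 218.
B, merged: minute 0 to minute 23, minute 173 to minute 240.
minute 19 to minute 89 meets the second set on minute 19 to minute 23.
minute 127 to minute 218 meets the second set on minute 173 to minute 218.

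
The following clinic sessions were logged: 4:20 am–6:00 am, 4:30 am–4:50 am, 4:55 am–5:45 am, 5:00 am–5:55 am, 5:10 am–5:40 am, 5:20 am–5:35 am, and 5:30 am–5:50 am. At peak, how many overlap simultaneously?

6

Walk the sorted start/end points keeping a running depth.
The depth first hits 6 at 5:30 am.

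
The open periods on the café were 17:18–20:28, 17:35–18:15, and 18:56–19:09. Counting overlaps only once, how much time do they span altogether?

3 h 10 min

Merged: 17:18–20:28.
Length: 3 h 10 min.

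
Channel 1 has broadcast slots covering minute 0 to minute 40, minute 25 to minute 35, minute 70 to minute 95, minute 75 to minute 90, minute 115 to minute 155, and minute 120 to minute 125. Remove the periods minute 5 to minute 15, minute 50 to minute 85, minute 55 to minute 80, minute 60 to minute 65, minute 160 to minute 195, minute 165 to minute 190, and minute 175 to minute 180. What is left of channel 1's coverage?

First set merges to minute 0 to minute 40, minute 70 to minute 95, minute 115 to minute 155.
Second set merges to minute 5 to minute 15, minute 50 to minute 85, minute 160 to minute 195.
minute 0 to minute 40 with B removed leaves minute 0 to minute 5, minute 15 to minute 40.
minute 70 to minute 95 with B removed leaves minute 85 to minute 95.
minute 115 to minute 155 is untouched.

minute 0 to minute 5, minute 15 to minute 40, minute 85 to minute 95, minute 115 to minute 155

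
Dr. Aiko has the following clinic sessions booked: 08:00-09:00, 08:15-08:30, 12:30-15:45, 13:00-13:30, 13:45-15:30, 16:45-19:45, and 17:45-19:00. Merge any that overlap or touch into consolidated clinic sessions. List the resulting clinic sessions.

08:00-09:00, 12:30-15:45, 16:45-19:45

08:15-08:30 overlaps/touches 08:00-09:00 → extend to 08:00-09:00.
12:30-15:45 is disjoint → start new block.
13:00-13:30 overlaps/touches 12:30-15:45 → extend to 12:30-15:45.
13:45-15:30 overlaps/touches 12:30-15:45 → extend to 12:30-15:45.
16:45-19:45 is disjoint → start new block.
17:45-19:00 overlaps/touches 16:45-19:45 → extend to 16:45-19:45.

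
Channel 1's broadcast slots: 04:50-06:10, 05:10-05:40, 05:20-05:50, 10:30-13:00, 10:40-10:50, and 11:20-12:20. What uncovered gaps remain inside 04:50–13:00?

06:10–10:30

After merging, the occupied span is 04:50–06:10, 10:30–13:00.
Uncovered inside 04:50–13:00: 06:10–10:30.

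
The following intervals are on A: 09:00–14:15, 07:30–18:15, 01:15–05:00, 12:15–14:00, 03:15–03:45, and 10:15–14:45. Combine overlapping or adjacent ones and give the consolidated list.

01:15–05:00, 07:30–18:15

Sort by start: 01:15–05:00, 03:15–03:45, 07:30–18:15, 09:00–14:15, 10:15–14:45, 12:15–14:00.
03:15–03:45 overlaps/touches 01:15–05:00 → extend to 01:15–05:00.
07:30–18:15 is disjoint → start new block.
09:00–14:15 overlaps/touches 07:30–18:15 → extend to 07:30–18:15.
10:15–14:45 overlaps/touches 07:30–18:15 → extend to 07:30–18:15.
12:15–14:00 overlaps/touches 07:30–18:15 → extend to 07:30–18:15.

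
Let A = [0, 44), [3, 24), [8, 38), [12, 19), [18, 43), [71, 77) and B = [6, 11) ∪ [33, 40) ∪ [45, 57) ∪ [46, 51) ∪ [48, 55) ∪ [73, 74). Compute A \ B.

[0, 6) ∪ [11, 33) ∪ [40, 44) ∪ [71, 73) ∪ [74, 77)

Merge the first list: [0, 44), [71, 77).
Merge the second list: [6, 11), [33, 40), [45, 57), [73, 74).
[0, 44) minus B → [0, 6), [11, 33), [40, 44).
[71, 77) minus B → [71, 73), [74, 77).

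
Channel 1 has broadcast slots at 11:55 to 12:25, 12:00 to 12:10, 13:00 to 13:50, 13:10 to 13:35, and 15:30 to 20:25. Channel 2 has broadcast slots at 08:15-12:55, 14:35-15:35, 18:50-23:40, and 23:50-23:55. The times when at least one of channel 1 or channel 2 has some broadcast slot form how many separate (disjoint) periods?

Merge the first list: 11:55–12:25, 13:00–13:50, 15:30–20:25.
A ∪ B = 08:15–12:55, 13:00–13:50, 14:35–23:40, 23:50–23:55.
That is 4 disjoint pieces.

4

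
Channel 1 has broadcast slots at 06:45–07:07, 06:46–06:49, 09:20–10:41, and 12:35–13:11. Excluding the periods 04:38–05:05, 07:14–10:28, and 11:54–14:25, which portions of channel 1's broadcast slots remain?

06:45-07:07, 10:28-10:41

Merge the first list: 06:45-07:07, 09:20-10:41, 12:35-13:11.
06:45-07:07: nothing removed.
09:20-10:41 \ B = 10:28-10:41.
12:35-13:11: entirely removed.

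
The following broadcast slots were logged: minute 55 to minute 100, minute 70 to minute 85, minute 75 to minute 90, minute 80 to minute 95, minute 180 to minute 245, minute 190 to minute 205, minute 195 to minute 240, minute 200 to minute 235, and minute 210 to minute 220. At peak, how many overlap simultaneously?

Sweep endpoints in order; track running count of active intervals.
Peak of 4 reached at minute 80.

4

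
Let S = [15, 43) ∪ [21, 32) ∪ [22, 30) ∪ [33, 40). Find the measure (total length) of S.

Merged: [15, 43).
Length: 28.

28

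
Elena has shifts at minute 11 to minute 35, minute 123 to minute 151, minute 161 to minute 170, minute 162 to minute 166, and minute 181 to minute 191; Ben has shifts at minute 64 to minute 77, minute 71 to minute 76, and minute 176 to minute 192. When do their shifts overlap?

Merge the first list: minute 11 to minute 35, minute 123 to minute 151, minute 161 to minute 170, minute 181 to minute 191.
Merge the second list: minute 64 to minute 77, minute 176 to minute 192.
minute 11 to minute 35: no overlap with the second set.
minute 123 to minute 151: no overlap with the second set.
minute 161 to minute 170: no overlap with the second set.
minute 181 to minute 191 meets the second set on minute 181 to minute 191.

minute 181 to minute 191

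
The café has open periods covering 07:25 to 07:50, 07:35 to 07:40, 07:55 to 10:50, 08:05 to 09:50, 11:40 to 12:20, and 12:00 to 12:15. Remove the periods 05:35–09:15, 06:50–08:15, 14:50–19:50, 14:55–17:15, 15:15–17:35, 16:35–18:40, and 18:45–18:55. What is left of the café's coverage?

Merge the first list: 07:25–07:50, 07:55–10:50, 11:40–12:20.
Merge the second list: 05:35–09:15, 14:50–19:50.
07:25–07:50: entirely removed.
07:55–10:50 \ B = 09:15–10:50.
11:40–12:20: nothing removed.

09:15–10:50, 11:40–12:20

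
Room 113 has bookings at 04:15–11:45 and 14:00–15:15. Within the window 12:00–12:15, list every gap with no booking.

The merged coverage is 04:15–11:45, 14:00–15:15.
Complement within 12:00–12:15: 12:00–12:15.

12:00–12:15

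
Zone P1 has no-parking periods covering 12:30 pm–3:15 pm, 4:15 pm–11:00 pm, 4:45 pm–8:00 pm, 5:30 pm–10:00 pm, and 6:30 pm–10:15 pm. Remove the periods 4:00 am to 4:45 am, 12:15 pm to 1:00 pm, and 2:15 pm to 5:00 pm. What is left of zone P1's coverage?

First set merges to 12:30 pm–3:15 pm, 4:15 pm–11:00 pm.
12:30 pm–3:15 pm with B removed leaves 1:00 pm–2:15 pm.
4:15 pm–11:00 pm with B removed leaves 5:00 pm–11:00 pm.

1:00 pm–2:15 pm, 5:00 pm–11:00 pm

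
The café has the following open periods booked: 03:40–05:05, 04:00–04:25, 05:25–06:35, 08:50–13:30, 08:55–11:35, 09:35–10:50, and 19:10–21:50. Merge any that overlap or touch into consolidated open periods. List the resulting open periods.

03:40–05:05, 05:25–06:35, 08:50–13:30, 19:10–21:50

04:00–04:25 overlaps/touches 03:40–05:05 → extend to 03:40–05:05.
05:25–06:35 is disjoint → start new block.
08:50–13:30 is disjoint → start new block.
08:55–11:35 overlaps/touches 08:50–13:30 → extend to 08:50–13:30.
09:35–10:50 overlaps/touches 08:50–13:30 → extend to 08:50–13:30.
19:10–21:50 is disjoint → start new block.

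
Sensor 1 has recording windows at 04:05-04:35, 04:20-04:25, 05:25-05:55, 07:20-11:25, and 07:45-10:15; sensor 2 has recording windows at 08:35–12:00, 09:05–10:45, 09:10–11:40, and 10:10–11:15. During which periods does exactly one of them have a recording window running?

A, merged: 04:05–04:35, 05:25–05:55, 07:20–11:25.
B, merged: 08:35–12:00.
Only in the first: 04:05–04:35, 05:25–05:55, 07:20–08:35.
Only in the second: 11:25–12:00.
Together these are the periods covered by exactly one.

04:05–04:35, 05:25–05:55, 07:20–08:35, 11:25–12:00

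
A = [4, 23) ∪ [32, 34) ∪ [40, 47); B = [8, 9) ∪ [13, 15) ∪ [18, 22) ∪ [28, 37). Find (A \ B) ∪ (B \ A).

[4, 8) ∪ [9, 13) ∪ [15, 18) ∪ [22, 23) ∪ [28, 32) ∪ [34, 37) ∪ [40, 47)

Only in the first: [4, 8), [9, 13), [15, 18), [22, 23), [40, 47).
Only in the second: [28, 32), [34, 37).
Together these are the periods covered by exactly one.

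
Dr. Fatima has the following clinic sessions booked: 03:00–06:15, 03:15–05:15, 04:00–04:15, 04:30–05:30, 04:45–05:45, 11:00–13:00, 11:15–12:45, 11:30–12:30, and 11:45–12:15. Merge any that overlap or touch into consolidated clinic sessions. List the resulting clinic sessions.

03:00–06:15, 11:00–13:00

03:15–05:15 overlaps/touches 03:00–06:15 → extend to 03:00–06:15.
04:00–04:15 overlaps/touches 03:00–06:15 → extend to 03:00–06:15.
04:30–05:30 overlaps/touches 03:00–06:15 → extend to 03:00–06:15.
04:45–05:45 overlaps/touches 03:00–06:15 → extend to 03:00–06:15.
11:00–13:00 is disjoint → start new block.
11:15–12:45 overlaps/touches 11:00–13:00 → extend to 11:00–13:00.
11:30–12:30 overlaps/touches 11:00–13:00 → extend to 11:00–13:00.
11:45–12:15 overlaps/touches 11:00–13:00 → extend to 11:00–13:00.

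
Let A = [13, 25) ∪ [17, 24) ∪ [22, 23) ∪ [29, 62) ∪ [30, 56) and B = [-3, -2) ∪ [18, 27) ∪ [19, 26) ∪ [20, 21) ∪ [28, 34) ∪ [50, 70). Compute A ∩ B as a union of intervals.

[18, 25) ∪ [29, 34) ∪ [50, 62)

A, merged: [13, 25), [29, 62).
B, merged: [-3, -2), [18, 27), [28, 34), [50, 70).
[13, 25) overlaps B on [18, 25).
[29, 62) overlaps B on [29, 34), [50, 62).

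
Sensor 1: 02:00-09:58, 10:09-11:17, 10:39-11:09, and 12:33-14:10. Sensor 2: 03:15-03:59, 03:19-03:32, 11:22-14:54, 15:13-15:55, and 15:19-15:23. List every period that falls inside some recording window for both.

03:15–03:59, 12:33–14:10

First set merges to 02:00–09:58, 10:09–11:17, 12:33–14:10.
Second set merges to 03:15–03:59, 11:22–14:54, 15:13–15:55.
02:00–09:58 ∩ B → 03:15–03:59.
10:09–11:17 meets no B interval.
12:33–14:10 ∩ B → 12:33–14:10.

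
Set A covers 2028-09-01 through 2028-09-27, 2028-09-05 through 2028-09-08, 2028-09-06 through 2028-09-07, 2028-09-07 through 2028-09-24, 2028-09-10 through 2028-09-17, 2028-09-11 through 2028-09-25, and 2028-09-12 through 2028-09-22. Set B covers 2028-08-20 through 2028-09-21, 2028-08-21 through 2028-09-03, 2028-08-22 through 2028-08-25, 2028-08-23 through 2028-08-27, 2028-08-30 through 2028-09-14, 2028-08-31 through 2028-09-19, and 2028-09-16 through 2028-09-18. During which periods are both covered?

First set merges to 2028-09-01 through 2028-09-27.
Second set merges to 2028-08-20 through 2028-09-21.
2028-09-01 through 2028-09-27 meets the second set on 2028-09-01 through 2028-09-21.

2028-09-01 through 2028-09-21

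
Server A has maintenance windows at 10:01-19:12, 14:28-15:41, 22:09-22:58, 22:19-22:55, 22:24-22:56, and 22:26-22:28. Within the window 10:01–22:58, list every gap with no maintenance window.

The merged coverage is 10:01-19:12, 22:09-22:58.
Gaps within 10:01-22:58: 19:12-22:09.

19:12-22:09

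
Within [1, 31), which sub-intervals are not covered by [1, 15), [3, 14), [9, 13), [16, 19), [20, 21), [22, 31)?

[15, 16) ∪ [19, 20) ∪ [21, 22)

Covered (merged): [1, 15), [16, 19), [20, 21), [22, 31).
Complement within [1, 31): [15, 16), [19, 20), [21, 22).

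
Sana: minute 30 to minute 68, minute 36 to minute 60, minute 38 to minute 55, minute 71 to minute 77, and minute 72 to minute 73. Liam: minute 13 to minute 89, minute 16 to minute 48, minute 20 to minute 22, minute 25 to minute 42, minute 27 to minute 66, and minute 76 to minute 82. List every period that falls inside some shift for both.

minute 30 to minute 68, minute 71 to minute 77

First set merges to minute 30 to minute 68, minute 71 to minute 77.
Second set merges to minute 13 to minute 89.
minute 30 to minute 68 meets the second set on minute 30 to minute 68.
minute 71 to minute 77 meets the second set on minute 71 to minute 77.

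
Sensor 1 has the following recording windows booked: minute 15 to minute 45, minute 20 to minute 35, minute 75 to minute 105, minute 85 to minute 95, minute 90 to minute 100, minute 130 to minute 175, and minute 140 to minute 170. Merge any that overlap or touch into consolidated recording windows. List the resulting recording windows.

minute 20 to minute 35 overlaps/touches minute 15 to minute 45 → extend to minute 15 to minute 45.
minute 75 to minute 105 is disjoint → start new block.
minute 85 to minute 95 overlaps/touches minute 75 to minute 105 → extend to minute 75 to minute 105.
minute 90 to minute 100 overlaps/touches minute 75 to minute 105 → extend to minute 75 to minute 105.
minute 130 to minute 175 is disjoint → start new block.
minute 140 to minute 170 overlaps/touches minute 130 to minute 175 → extend to minute 130 to minute 175.

minute 15 to minute 45, minute 75 to minute 105, minute 130 to minute 175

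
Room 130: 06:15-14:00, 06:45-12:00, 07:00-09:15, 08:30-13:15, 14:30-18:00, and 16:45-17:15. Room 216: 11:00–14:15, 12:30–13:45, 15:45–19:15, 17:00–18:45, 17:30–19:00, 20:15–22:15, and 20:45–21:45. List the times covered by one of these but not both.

First set merges to 06:15–14:00, 14:30–18:00.
Second set merges to 11:00–14:15, 15:45–19:15, 20:15–22:15.
A \ B = 06:15–11:00, 14:30–15:45.
B \ A = 14:00–14:15, 18:00–19:15, 20:15–22:15.
Union of the two gives the symmetric difference.

06:15–11:00, 14:00–14:15, 14:30–15:45, 18:00–19:15, 20:15–22:15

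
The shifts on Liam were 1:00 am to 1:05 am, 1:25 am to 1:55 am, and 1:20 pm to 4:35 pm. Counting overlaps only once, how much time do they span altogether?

3 h 50 min

Merged: 1:00 am–1:05 am, 1:25 am–1:55 am, 1:20 pm–4:35 pm.
Lengths: 5 min + 30 min + 3 h 15 min = 3 h 50 min.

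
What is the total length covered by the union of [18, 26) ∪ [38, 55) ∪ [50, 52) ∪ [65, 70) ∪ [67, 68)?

30

Merged: [18, 26), [38, 55), [65, 70).
Lengths: 8 + 17 + 5 = 30.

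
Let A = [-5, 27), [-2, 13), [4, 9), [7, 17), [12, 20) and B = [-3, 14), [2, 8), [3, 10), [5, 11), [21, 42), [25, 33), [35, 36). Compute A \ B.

[-5, -3) ∪ [14, 21)

A, merged: [-5, 27).
B, merged: [-3, 14), [21, 42).
[-5, 27) with B removed leaves [-5, -3), [14, 21).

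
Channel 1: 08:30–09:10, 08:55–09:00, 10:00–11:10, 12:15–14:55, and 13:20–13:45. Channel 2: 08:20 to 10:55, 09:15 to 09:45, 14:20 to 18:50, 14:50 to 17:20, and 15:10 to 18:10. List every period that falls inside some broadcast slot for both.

08:30–09:10, 10:00–10:55, 14:20–14:55

Merge the first list: 08:30–09:10, 10:00–11:10, 12:15–14:55.
Merge the second list: 08:20–10:55, 14:20–18:50.
08:30–09:10 meets the second set on 08:30–09:10.
10:00–11:10 meets the second set on 10:00–10:55.
12:15–14:55 meets the second set on 14:20–14:55.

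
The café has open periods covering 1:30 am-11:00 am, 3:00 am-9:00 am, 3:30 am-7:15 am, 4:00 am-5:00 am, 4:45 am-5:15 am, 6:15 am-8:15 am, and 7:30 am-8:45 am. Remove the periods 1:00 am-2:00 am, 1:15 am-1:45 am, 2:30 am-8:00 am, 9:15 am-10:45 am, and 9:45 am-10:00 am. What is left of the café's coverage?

Merge the first list: 1:30 am–11:00 am.
Merge the second list: 1:00 am–2:00 am, 2:30 am–8:00 am, 9:15 am–10:45 am.
1:30 am–11:00 am minus B → 2:00 am–2:30 am, 8:00 am–9:15 am, 10:45 am–11:00 am.

2:00 am–2:30 am, 8:00 am–9:15 am, 10:45 am–11:00 am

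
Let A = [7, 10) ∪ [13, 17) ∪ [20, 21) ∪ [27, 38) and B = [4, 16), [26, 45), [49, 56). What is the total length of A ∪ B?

40

A ∪ B = [4, 17), [20, 21), [26, 45), [49, 56).
Total: 13 + 1 + 19 + 7 = 40.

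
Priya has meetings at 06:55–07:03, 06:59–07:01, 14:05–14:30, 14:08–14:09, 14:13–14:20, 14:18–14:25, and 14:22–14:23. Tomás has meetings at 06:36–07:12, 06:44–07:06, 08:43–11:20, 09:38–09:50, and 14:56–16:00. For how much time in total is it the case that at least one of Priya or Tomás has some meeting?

4 h 42 min

Merge the first list: 06:55–07:03, 14:05–14:30.
Merge the second list: 06:36–07:12, 08:43–11:20, 14:56–16:00.
A ∪ B = 06:36–07:12, 08:43–11:20, 14:05–14:30, 14:56–16:00.
Total: 36 min + 2 h 37 min + 25 min + 1 h 4 min = 4 h 42 min.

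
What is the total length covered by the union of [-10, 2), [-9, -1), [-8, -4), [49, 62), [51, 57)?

Merged: [-10, 2), [49, 62).
Lengths: 12 + 13 = 25.

25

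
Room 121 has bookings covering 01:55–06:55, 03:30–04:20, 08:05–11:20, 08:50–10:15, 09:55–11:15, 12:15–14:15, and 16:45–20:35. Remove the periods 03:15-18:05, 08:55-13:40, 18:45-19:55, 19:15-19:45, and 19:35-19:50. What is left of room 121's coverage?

01:55-03:15, 18:05-18:45, 19:55-20:35

A, merged: 01:55-06:55, 08:05-11:20, 12:15-14:15, 16:45-20:35.
B, merged: 03:15-18:05, 18:45-19:55.
01:55-06:55 minus B → 01:55-03:15.
08:05-11:20: fully covered by B → removed.
12:15-14:15: fully covered by B → removed.
16:45-20:35 minus B → 18:05-18:45, 19:55-20:35.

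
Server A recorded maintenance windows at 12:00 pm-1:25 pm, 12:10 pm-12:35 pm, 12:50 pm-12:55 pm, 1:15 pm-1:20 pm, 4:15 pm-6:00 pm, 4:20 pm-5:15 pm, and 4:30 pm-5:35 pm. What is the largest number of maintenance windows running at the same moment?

Sweep endpoints in order; track running count of active intervals.
Peak of 3 reached at 4:30 pm.

3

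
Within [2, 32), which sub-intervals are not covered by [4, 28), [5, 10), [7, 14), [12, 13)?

[2, 4) ∪ [28, 32)

After merging, the occupied span is [4, 28).
Uncovered inside [2, 32): [2, 4), [28, 32).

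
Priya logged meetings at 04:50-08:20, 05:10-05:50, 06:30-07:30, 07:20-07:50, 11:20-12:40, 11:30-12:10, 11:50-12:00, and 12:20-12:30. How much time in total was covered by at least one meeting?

4 h 50 min

Merged: 04:50–08:20, 11:20–12:40.
Lengths: 3 h 30 min + 1 h 20 min = 4 h 50 min.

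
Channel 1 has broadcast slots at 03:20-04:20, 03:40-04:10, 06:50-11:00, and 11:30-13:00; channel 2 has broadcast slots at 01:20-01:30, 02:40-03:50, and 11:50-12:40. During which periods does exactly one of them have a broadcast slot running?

01:20–01:30, 02:40–03:20, 03:50–04:20, 06:50–11:00, 11:30–11:50, 12:40–13:00

A, merged: 03:20–04:20, 06:50–11:00, 11:30–13:00.
A but not B: 03:50–04:20, 06:50–11:00, 11:30–11:50, 12:40–13:00.
B but not A: 01:20–01:30, 02:40–03:20.
Combining gives A △ B.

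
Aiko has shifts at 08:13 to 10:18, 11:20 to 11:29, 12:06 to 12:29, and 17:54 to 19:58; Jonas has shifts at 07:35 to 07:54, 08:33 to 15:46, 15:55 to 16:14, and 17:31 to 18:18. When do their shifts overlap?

08:13-10:18 ∩ B → 08:33-10:18.
11:20-11:29 ∩ B → 11:20-11:29.
12:06-12:29 ∩ B → 12:06-12:29.
17:54-19:58 ∩ B → 17:54-18:18.

08:33-10:18, 11:20-11:29, 12:06-12:29, 17:54-18:18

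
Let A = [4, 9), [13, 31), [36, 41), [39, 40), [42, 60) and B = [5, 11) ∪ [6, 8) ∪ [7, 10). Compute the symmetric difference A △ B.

First set merges to [4, 9), [13, 31), [36, 41), [42, 60).
Second set merges to [5, 11).
A but not B: [4, 5), [13, 31), [36, 41), [42, 60).
B but not A: [9, 11).
Combining gives A △ B.

[4, 5) ∪ [9, 11) ∪ [13, 31) ∪ [36, 41) ∪ [42, 60)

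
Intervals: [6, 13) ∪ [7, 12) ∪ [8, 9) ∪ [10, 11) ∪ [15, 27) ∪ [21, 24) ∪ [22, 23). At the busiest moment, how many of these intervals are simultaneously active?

3

Walk the sorted start/end points keeping a running depth.
The depth first hits 3 at 8.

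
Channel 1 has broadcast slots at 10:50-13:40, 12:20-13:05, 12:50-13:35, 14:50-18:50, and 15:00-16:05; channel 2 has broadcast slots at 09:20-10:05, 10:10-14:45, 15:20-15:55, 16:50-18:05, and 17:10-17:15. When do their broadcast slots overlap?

10:50-13:40, 15:20-15:55, 16:50-18:05

A, merged: 10:50-13:40, 14:50-18:50.
B, merged: 09:20-10:05, 10:10-14:45, 15:20-15:55, 16:50-18:05.
10:50-13:40 overlaps B on 10:50-13:40.
14:50-18:50 overlaps B on 15:20-15:55, 16:50-18:05.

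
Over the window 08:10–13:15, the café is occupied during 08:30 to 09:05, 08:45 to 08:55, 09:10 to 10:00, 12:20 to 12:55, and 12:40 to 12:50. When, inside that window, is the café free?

08:10–08:30, 09:05–09:10, 10:00–12:20, 12:55–13:15

After merging, the occupied span is 08:30–09:05, 09:10–10:00, 12:20–12:55.
Complement within 08:10–13:15: 08:10–08:30, 09:05–09:10, 10:00–12:20, 12:55–13:15.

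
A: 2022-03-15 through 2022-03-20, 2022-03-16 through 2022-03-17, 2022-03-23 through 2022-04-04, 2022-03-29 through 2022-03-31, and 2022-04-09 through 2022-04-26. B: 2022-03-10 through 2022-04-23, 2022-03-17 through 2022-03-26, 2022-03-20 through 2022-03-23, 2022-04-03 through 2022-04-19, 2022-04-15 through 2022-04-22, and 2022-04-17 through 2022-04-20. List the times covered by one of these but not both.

2022-03-10 through 2022-03-14, 2022-03-21 through 2022-03-22, 2022-04-05 through 2022-04-08, 2022-04-24 through 2022-04-26

Merge the first list: 2022-03-15 through 2022-03-20, 2022-03-23 through 2022-04-04, 2022-04-09 through 2022-04-26.
Merge the second list: 2022-03-10 through 2022-04-23.
Only in the first: 2022-04-24 through 2022-04-26.
Only in the second: 2022-03-10 through 2022-03-14, 2022-03-21 through 2022-03-22, 2022-04-05 through 2022-04-08.
Together these are the periods covered by exactly one.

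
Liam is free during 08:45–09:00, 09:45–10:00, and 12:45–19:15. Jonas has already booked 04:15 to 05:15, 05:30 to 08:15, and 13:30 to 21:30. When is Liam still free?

08:45–09:00, 09:45–10:00, 12:45–13:30

08:45–09:00 is untouched.
09:45–10:00 is untouched.
12:45–19:15 with B removed leaves 12:45–13:30.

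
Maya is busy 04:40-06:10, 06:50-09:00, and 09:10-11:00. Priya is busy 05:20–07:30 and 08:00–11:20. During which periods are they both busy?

05:20–06:10, 06:50–07:30, 08:00–09:00, 09:10–11:00

04:40–06:10 meets the second set on 05:20–06:10.
06:50–09:00 meets the second set on 06:50–07:30, 08:00–09:00.
09:10–11:00 meets the second set on 09:10–11:00.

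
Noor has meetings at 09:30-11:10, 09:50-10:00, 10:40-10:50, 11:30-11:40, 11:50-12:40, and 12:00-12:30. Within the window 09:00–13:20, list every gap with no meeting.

09:00–09:30, 11:10–11:30, 11:40–11:50, 12:40–13:20

After merging, the occupied span is 09:30–11:10, 11:30–11:40, 11:50–12:40.
Complement within 09:00–13:20: 09:00–09:30, 11:10–11:30, 11:40–11:50, 12:40–13:20.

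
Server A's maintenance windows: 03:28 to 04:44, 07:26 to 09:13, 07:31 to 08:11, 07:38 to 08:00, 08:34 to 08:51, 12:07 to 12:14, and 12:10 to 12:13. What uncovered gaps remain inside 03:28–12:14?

04:44–07:26, 09:13–12:07

Covered (merged): 03:28–04:44, 07:26–09:13, 12:07–12:14.
Gaps within 03:28–12:14: 04:44–07:26, 09:13–12:07.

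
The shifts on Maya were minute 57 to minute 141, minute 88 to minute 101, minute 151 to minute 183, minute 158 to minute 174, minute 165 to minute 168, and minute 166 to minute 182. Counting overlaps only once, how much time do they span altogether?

116 minutes

Merged: minute 57 to minute 141, minute 151 to minute 183.
Lengths: 84 minutes + 32 minutes = 116 minutes.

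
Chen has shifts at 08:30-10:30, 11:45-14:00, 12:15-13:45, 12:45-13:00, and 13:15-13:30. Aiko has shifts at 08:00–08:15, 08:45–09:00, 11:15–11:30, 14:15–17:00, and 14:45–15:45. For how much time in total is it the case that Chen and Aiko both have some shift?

Merge the first list: 08:30–10:30, 11:45–14:00.
Merge the second list: 08:00–08:15, 08:45–09:00, 11:15–11:30, 14:15–17:00.
A ∩ B = 08:45–09:00.
Total: 15 min.

15 min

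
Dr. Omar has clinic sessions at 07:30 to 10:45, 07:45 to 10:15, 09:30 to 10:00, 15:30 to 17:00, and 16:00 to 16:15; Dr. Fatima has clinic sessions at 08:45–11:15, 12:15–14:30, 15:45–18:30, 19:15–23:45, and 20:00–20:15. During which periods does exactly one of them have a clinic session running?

07:30–08:45, 10:45–11:15, 12:15–14:30, 15:30–15:45, 17:00–18:30, 19:15–23:45

First set merges to 07:30–10:45, 15:30–17:00.
Second set merges to 08:45–11:15, 12:15–14:30, 15:45–18:30, 19:15–23:45.
A \ B = 07:30–08:45, 15:30–15:45.
B \ A = 10:45–11:15, 12:15–14:30, 17:00–18:30, 19:15–23:45.
Union of the two gives the symmetric difference.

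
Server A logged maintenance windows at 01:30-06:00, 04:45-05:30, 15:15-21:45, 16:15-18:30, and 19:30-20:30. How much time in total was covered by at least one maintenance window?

Merged: 01:30-06:00, 15:15-21:45.
Lengths: 4 h 30 min + 6 h 30 min = 11 h.

11 h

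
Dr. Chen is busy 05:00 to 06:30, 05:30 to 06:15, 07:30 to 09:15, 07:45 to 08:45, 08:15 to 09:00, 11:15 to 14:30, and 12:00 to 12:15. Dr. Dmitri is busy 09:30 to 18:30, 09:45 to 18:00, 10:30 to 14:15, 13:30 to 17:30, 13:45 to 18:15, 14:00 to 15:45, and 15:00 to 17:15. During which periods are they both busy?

11:15–14:30

First set merges to 05:00–06:30, 07:30–09:15, 11:15–14:30.
Second set merges to 09:30–18:30.
05:00–06:30 meets no B interval.
07:30–09:15 meets no B interval.
11:15–14:30 ∩ B → 11:15–14:30.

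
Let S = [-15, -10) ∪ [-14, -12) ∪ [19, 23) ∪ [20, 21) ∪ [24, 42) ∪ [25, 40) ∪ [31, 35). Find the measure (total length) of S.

27

Merged: [-15, -10), [19, 23), [24, 42).
Lengths: 5 + 4 + 18 = 27.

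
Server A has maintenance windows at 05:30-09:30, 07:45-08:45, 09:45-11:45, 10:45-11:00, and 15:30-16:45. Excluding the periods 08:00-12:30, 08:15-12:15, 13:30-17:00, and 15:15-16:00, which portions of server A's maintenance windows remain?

05:30-08:00

A, merged: 05:30-09:30, 09:45-11:45, 15:30-16:45.
B, merged: 08:00-12:30, 13:30-17:00.
05:30-09:30 minus B → 05:30-08:00.
09:45-11:45: fully covered by B → removed.
15:30-16:45: fully covered by B → removed.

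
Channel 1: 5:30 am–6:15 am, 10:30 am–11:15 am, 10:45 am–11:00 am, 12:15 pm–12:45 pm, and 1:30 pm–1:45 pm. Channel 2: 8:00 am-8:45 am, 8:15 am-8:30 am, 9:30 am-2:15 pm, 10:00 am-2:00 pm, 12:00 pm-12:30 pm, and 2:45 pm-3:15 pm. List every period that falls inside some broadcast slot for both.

10:30 am–11:15 am, 12:15 pm–12:45 pm, 1:30 pm–1:45 pm

A, merged: 5:30 am–6:15 am, 10:30 am–11:15 am, 12:15 pm–12:45 pm, 1:30 pm–1:45 pm.
B, merged: 8:00 am–8:45 am, 9:30 am–2:15 pm, 2:45 pm–3:15 pm.
5:30 am–6:15 am meets no B interval.
10:30 am–11:15 am ∩ B → 10:30 am–11:15 am.
12:15 pm–12:45 pm ∩ B → 12:15 pm–12:45 pm.
1:30 pm–1:45 pm ∩ B → 1:30 pm–1:45 pm.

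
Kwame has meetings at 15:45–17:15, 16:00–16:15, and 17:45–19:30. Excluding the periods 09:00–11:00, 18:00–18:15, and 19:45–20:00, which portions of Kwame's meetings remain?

15:45-17:15, 17:45-18:00, 18:15-19:30

First set merges to 15:45-17:15, 17:45-19:30.
15:45-17:15 is untouched.
17:45-19:30 with B removed leaves 17:45-18:00, 18:15-19:30.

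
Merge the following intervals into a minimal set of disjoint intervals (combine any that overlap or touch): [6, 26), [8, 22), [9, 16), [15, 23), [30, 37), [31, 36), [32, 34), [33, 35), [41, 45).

[6, 26) ∪ [30, 37) ∪ [41, 45)

[8, 22) overlaps/touches [6, 26) → extend to [6, 26).
[9, 16) overlaps/touches [6, 26) → extend to [6, 26).
[15, 23) overlaps/touches [6, 26) → extend to [6, 26).
[30, 37) is disjoint → start new block.
[31, 36) overlaps/touches [30, 37) → extend to [30, 37).
[32, 34) overlaps/touches [30, 37) → extend to [30, 37).
[33, 35) overlaps/touches [30, 37) → extend to [30, 37).
[41, 45) is disjoint → start new block.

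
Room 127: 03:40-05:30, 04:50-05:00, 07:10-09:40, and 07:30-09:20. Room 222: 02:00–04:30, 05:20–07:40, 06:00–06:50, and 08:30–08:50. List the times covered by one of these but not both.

A, merged: 03:40-05:30, 07:10-09:40.
B, merged: 02:00-04:30, 05:20-07:40, 08:30-08:50.
A \ B = 04:30-05:20, 07:40-08:30, 08:50-09:40.
B \ A = 02:00-03:40, 05:30-07:10.
Union of the two gives the symmetric difference.

02:00-03:40, 04:30-05:20, 05:30-07:10, 07:40-08:30, 08:50-09:40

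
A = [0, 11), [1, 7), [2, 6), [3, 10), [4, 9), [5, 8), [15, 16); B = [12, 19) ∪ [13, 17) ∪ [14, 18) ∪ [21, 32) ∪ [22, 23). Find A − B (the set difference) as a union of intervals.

First set merges to [0, 11), [15, 16).
Second set merges to [12, 19), [21, 32).
[0, 11): nothing removed.
[15, 16): entirely removed.

[0, 11)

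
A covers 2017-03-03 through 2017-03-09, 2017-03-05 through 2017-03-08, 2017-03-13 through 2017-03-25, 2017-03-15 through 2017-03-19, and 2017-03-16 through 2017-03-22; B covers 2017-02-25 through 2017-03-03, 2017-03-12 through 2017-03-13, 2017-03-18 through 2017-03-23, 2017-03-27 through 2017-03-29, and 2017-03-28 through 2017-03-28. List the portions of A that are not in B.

2017-03-04 through 2017-03-09, 2017-03-14 through 2017-03-17, 2017-03-24 through 2017-03-25

Merge the first list: 2017-03-03 through 2017-03-09, 2017-03-13 through 2017-03-25.
Merge the second list: 2017-02-25 through 2017-03-03, 2017-03-12 through 2017-03-13, 2017-03-18 through 2017-03-23, 2017-03-27 through 2017-03-29.
2017-03-03 through 2017-03-09 \ B = 2017-03-04 through 2017-03-09.
2017-03-13 through 2017-03-25 \ B = 2017-03-14 through 2017-03-17, 2017-03-24 through 2017-03-25.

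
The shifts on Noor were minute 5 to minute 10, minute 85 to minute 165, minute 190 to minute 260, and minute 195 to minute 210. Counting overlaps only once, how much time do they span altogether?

Merged: minute 5 to minute 10, minute 85 to minute 165, minute 190 to minute 260.
Lengths: 5 minutes + 80 minutes + 70 minutes = 155 minutes.

155 minutes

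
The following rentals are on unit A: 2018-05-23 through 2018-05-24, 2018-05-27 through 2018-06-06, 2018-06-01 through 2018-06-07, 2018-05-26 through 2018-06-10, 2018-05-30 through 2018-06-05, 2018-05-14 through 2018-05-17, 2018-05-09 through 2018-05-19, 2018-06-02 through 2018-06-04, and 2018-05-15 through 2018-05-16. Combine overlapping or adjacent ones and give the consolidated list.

2018-05-09 through 2018-05-19, 2018-05-23 through 2018-05-24, 2018-05-26 through 2018-06-10

Sort by start: 2018-05-09 through 2018-05-19, 2018-05-14 through 2018-05-17, 2018-05-15 through 2018-05-16, 2018-05-23 through 2018-05-24, 2018-05-26 through 2018-06-10, 2018-05-27 through 2018-06-06, 2018-05-30 through 2018-06-05, 2018-06-01 through 2018-06-07, 2018-06-02 through 2018-06-04.
2018-05-14 through 2018-05-17 overlaps/touches 2018-05-09 through 2018-05-19 → extend to 2018-05-09 through 2018-05-19.
2018-05-15 through 2018-05-16 overlaps/touches 2018-05-09 through 2018-05-19 → extend to 2018-05-09 through 2018-05-19.
2018-05-23 through 2018-05-24 is disjoint → start new block.
2018-05-26 through 2018-06-10 is disjoint → start new block.
2018-05-27 through 2018-06-06 overlaps/touches 2018-05-26 through 2018-06-10 → extend to 2018-05-26 through 2018-06-10.
2018-05-30 through 2018-06-05 overlaps/touches 2018-05-26 through 2018-06-10 → extend to 2018-05-26 through 2018-06-10.
2018-06-01 through 2018-06-07 overlaps/touches 2018-05-26 through 2018-06-10 → extend to 2018-05-26 through 2018-06-10.
2018-06-02 through 2018-06-04 overlaps/touches 2018-05-26 through 2018-06-10 → extend to 2018-05-26 through 2018-06-10.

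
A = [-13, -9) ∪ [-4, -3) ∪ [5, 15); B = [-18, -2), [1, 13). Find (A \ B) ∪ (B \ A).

[-18, -13) ∪ [-9, -4) ∪ [-3, -2) ∪ [1, 5) ∪ [13, 15)

A \ B = [13, 15).
B \ A = [-18, -13), [-9, -4), [-3, -2), [1, 5).
Union of the two gives the symmetric difference.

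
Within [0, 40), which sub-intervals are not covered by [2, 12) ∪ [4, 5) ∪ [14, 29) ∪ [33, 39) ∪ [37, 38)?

The merged coverage is [2, 12), [14, 29), [33, 39).
Complement within [0, 40): [0, 2), [12, 14), [29, 33), [39, 40).

[0, 2) ∪ [12, 14) ∪ [29, 33) ∪ [39, 40)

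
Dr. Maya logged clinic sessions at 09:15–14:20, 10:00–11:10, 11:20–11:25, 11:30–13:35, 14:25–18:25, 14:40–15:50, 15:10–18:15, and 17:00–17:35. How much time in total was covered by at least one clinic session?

Merged: 09:15–14:20, 14:25–18:25.
Lengths: 5 h 5 min + 4 h = 9 h 5 min.

9 h 5 min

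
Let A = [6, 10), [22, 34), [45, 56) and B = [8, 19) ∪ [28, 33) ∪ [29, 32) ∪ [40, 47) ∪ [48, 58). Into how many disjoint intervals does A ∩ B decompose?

4

Second set merges to [8, 19), [28, 33), [40, 47), [48, 58).
A ∩ B = [8, 10), [28, 33), [45, 47), [48, 56).
That is 4 disjoint pieces.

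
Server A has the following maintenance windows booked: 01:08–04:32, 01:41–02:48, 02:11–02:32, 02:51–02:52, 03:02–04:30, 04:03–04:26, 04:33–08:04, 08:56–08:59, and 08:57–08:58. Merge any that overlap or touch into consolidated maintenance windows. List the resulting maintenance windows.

01:41-02:48 overlaps/touches 01:08-04:32 → extend to 01:08-04:32.
02:11-02:32 overlaps/touches 01:08-04:32 → extend to 01:08-04:32.
02:51-02:52 overlaps/touches 01:08-04:32 → extend to 01:08-04:32.
03:02-04:30 overlaps/touches 01:08-04:32 → extend to 01:08-04:32.
04:03-04:26 overlaps/touches 01:08-04:32 → extend to 01:08-04:32.
04:33-08:04 is disjoint → start new block.
08:56-08:59 is disjoint → start new block.
08:57-08:58 overlaps/touches 08:56-08:59 → extend to 08:56-08:59.

01:08-04:32, 04:33-08:04, 08:56-08:59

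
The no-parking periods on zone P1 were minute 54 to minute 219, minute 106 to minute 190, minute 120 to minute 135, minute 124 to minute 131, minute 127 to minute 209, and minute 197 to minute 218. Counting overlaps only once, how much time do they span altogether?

165 minutes

Merged: minute 54 to minute 219.
Length: 165 minutes.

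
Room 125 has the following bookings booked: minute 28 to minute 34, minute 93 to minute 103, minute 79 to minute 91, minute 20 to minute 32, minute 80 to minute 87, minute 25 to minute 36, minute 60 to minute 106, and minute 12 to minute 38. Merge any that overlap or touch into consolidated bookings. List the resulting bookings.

Sort by start: minute 12 to minute 38, minute 20 to minute 32, minute 25 to minute 36, minute 28 to minute 34, minute 60 to minute 106, minute 79 to minute 91, minute 80 to minute 87, minute 93 to minute 103.
minute 20 to minute 32 overlaps/touches minute 12 to minute 38 → extend to minute 12 to minute 38.
minute 25 to minute 36 overlaps/touches minute 12 to minute 38 → extend to minute 12 to minute 38.
minute 28 to minute 34 overlaps/touches minute 12 to minute 38 → extend to minute 12 to minute 38.
minute 60 to minute 106 is disjoint → start new block.
minute 79 to minute 91 overlaps/touches minute 60 to minute 106 → extend to minute 60 to minute 106.
minute 80 to minute 87 overlaps/touches minute 60 to minute 106 → extend to minute 60 to minute 106.
minute 93 to minute 103 overlaps/touches minute 60 to minute 106 → extend to minute 60 to minute 106.

minute 12 to minute 38, minute 60 to minute 106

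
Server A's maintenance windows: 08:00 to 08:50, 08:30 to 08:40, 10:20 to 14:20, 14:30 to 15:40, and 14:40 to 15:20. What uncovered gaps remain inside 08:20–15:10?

After merging, the occupied span is 08:00–08:50, 10:20–14:20, 14:30–15:40.
Gaps within 08:20–15:10: 08:50–10:20, 14:20–14:30.

08:50–10:20, 14:20–14:30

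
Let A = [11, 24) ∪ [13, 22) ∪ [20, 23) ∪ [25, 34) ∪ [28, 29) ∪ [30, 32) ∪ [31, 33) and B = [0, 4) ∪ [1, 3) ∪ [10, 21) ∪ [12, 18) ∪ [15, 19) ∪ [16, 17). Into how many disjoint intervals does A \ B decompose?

2

First set merges to [11, 24), [25, 34).
Second set merges to [0, 4), [10, 21).
A \ B = [21, 24), [25, 34).
That is 2 disjoint pieces.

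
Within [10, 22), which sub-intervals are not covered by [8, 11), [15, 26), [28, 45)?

[11, 15)

After merging, the occupied span is [8, 11), [15, 26), [28, 45).
Uncovered inside [10, 22): [11, 15).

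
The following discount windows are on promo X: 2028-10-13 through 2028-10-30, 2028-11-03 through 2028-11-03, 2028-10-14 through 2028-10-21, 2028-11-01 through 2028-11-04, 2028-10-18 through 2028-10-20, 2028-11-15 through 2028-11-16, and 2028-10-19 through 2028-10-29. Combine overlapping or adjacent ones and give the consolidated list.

2028-10-13 through 2028-10-30, 2028-11-01 through 2028-11-04, 2028-11-15 through 2028-11-16

Sort by start: 2028-10-13 through 2028-10-30, 2028-10-14 through 2028-10-21, 2028-10-18 through 2028-10-20, 2028-10-19 through 2028-10-29, 2028-11-01 through 2028-11-04, 2028-11-03 through 2028-11-03, 2028-11-15 through 2028-11-16.
2028-10-14 through 2028-10-21 overlaps/touches 2028-10-13 through 2028-10-30 → extend to 2028-10-13 through 2028-10-30.
2028-10-18 through 2028-10-20 overlaps/touches 2028-10-13 through 2028-10-30 → extend to 2028-10-13 through 2028-10-30.
2028-10-19 through 2028-10-29 overlaps/touches 2028-10-13 through 2028-10-30 → extend to 2028-10-13 through 2028-10-30.
2028-11-01 through 2028-11-04 is disjoint → start new block.
2028-11-03 through 2028-11-03 overlaps/touches 2028-11-01 through 2028-11-04 → extend to 2028-11-01 through 2028-11-04.
2028-11-15 through 2028-11-16 is disjoint → start new block.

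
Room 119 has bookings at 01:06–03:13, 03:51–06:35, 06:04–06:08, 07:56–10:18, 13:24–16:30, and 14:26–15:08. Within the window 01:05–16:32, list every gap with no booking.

After merging, the occupied span is 01:06–03:13, 03:51–06:35, 07:56–10:18, 13:24–16:30.
Uncovered inside 01:05–16:32: 01:05–01:06, 03:13–03:51, 06:35–07:56, 10:18–13:24, 16:30–16:32.

01:05–01:06, 03:13–03:51, 06:35–07:56, 10:18–13:24, 16:30–16:32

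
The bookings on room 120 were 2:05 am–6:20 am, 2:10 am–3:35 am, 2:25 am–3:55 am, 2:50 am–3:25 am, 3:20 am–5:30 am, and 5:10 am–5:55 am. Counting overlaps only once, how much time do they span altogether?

Merged: 2:05 am-6:20 am.
Length: 4 h 15 min.

4 h 15 min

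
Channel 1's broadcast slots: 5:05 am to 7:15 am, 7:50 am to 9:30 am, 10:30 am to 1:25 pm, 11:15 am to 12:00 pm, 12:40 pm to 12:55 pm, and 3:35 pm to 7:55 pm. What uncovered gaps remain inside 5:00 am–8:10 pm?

5:00 am–5:05 am, 7:15 am–7:50 am, 9:30 am–10:30 am, 1:25 pm–3:35 pm, 7:55 pm–8:10 pm

After merging, the occupied span is 5:05 am–7:15 am, 7:50 am–9:30 am, 10:30 am–1:25 pm, 3:35 pm–7:55 pm.
Uncovered inside 5:00 am–8:10 pm: 5:00 am–5:05 am, 7:15 am–7:50 am, 9:30 am–10:30 am, 1:25 pm–3:35 pm, 7:55 pm–8:10 pm.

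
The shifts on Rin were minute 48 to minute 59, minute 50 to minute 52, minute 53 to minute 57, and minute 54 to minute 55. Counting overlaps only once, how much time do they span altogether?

Merged: minute 48 to minute 59.
Length: 11 minutes.

11 minutes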